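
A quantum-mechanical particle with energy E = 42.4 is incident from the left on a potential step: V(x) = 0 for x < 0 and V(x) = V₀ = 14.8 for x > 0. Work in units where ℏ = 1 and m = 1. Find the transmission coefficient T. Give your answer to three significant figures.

T = 0.989

On each side the TISE gives plane waves with k = √(2m(E − V))/ℏ: k₁ = √(2·1·42.4) = 9.209, k₂ = √(2·1·27.6) = 7.430.
Continuity of ψ and ψ′ at the step yields the reflection amplitude r = (k₁ − k₂)/(k₁ + k₂) = 0.1069; thus R = |r|² = 0.01143, T = 0.9886.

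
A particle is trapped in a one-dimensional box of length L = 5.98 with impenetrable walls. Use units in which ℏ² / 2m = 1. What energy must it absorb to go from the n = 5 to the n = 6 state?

ΔE = 3.04

E_n = n²π²ℏ²/(2mL²), so ΔE = (6² − 5²) π²ℏ²/(2mL²).
ΔE = 11 × π² / (2 × 0.5 × 5.98²) = 3.036.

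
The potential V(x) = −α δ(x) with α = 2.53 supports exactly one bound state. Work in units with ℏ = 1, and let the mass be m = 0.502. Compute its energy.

The bound state is ψ(x) = √κ e^{−κ|x|}. The derivative jump ψ'(0⁺) − ψ'(0⁻) = −(2mα/ℏ²)ψ(0) fixes κ = mα/ℏ² = 1.270.
Then E = −ℏ²κ²/(2m) = −mα²/(2ℏ²) = -1.607.

E = -1.61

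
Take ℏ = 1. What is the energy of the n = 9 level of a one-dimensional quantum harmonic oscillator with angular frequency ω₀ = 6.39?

Using E_n = (n + ½)ℏω₀: E_9 = 9.5 × 6.39 = 60.71.

E = 60.7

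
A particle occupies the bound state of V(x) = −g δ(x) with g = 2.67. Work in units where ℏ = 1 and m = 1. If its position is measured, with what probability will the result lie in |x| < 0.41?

P = 0.888

The normalised bound state is ψ = √κ e^{−κ|x|} with κ = mg/ℏ² = 2.670.
P(|x| < d) = ∫_{−d}^{d} κ e^{−2κ|x|} dx = 1 − e^{−2κd} = 1 − e^{−2.189} = 0.8880.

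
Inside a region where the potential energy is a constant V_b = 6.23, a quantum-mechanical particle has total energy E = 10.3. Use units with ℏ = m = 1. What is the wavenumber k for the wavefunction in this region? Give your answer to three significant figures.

With E > V_b the solution is oscillatory, ψ ∝ e^{±ikx} with k = √(2m(E − V_b))/ℏ.
k = √(2 × 1 × 4.07) = 2.853.

k = 2.85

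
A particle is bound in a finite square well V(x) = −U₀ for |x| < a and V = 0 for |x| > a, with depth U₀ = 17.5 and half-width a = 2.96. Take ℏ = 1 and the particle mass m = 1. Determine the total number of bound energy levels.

Define the well-strength parameter z₀ = (a/ℏ)√(2mU₀) = 2.96 × √(2·1·17.5) = 17.51.
The even/odd transcendental equations gain one root per π/2 in z₀, giving N = 1 + ⌊2z₀/π⌋ = 1 + ⌊11.15⌋ = 12.

N = 12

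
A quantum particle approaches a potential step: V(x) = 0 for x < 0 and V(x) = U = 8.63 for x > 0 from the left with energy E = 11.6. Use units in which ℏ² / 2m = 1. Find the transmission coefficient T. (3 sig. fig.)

T = 0.892

On each side the TISE gives plane waves with k = √(2m(E − V))/ℏ: k₁ = √(2·½·11.6) = 3.406, k₂ = √(2·½·2.97) = 1.723.
Matching ψ and ψ′ at x = 0 gives r = (k₁ − k₂)/(k₁ + k₂), so R = r² = 0.1076 and T = 1 − R = 0.8924.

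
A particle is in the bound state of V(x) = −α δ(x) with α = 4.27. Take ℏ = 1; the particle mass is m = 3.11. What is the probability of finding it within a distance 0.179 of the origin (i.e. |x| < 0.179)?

The normalised bound state is ψ = √κ e^{−κ|x|} with κ = mα/ℏ² = 13.28.
P(|x| < d) = ∫_{−d}^{d} κ e^{−2κ|x|} dx = 1 − e^{−2κd} = 1 − e^{−4.754} = 0.9914.

P = 0.991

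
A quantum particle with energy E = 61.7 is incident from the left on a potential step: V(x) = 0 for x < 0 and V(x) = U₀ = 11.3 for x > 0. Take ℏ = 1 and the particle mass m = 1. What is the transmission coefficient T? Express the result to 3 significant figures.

T = 0.997

The wavenumbers are k₁ = √(2mE)/ℏ = 11.11 on the left and k₂ = √(2m(E − U₀))/ℏ = 10.04 on the right.
Matching ψ and ψ′ at x = 0 gives r = (k₁ − k₂)/(k₁ + k₂), so R = r² = 0.002553 and T = 1 − R = 0.9974.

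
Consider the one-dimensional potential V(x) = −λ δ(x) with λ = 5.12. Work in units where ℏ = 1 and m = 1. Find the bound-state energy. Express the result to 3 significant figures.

E = -13.1

For x ≠ 0 the bound state is ψ ∝ e^{−κ|x|}; integrating the TISE across the delta gives the cusp condition 2κ = 2mλ/ℏ², so κ = 5.120.
Then E = −ℏ²κ²/(2m) = −mλ²/(2ℏ²) = -13.11.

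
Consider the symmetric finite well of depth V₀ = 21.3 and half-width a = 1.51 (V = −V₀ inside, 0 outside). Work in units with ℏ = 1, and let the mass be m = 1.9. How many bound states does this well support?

N = 9

The dimensionless depth is z₀ = a√(2mV₀)/ℏ = 1.51 × √(80.94) = 13.58.
The even/odd transcendental equations gain one root per π/2 in z₀, giving N = 1 + ⌊2z₀/π⌋ = 1 + ⌊8.648⌋ = 9.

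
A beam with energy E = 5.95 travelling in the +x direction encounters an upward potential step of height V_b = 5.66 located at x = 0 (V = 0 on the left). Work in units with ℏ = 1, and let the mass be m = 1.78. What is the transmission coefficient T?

T = 0.593

On each side the TISE gives plane waves with k = √(2m(E − V))/ℏ: k₁ = √(2·1.78·5.95) = 4.602, k₂ = √(2·1.78·0.29) = 1.016.
Continuity of ψ and ψ′ at the step yields the reflection amplitude r = (k₁ − k₂)/(k₁ + k₂) = 0.6383; thus R = |r|² = 0.4074, T = 0.5926.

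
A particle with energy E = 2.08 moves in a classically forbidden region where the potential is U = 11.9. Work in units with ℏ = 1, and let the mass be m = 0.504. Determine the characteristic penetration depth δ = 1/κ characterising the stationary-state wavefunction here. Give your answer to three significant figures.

Since E < U the TISE in this region is ψ'' = κ²ψ with κ = √(2m(U − E))/ℏ.
κ = √(2 × 0.504 × 9.82) = 3.146. The penetration depth is δ = 1/κ = 0.318.

δ = 0.318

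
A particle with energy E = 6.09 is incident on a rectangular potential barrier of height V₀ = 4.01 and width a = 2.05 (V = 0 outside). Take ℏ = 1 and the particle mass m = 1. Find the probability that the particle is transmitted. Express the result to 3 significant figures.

E > V₀: inside the barrier k₂ = √(2m(E − V₀))/ℏ = 2.040, k₂a = 4.181.
T = [1 + V₀² sin²(k₂a) / (4E(E − V₀))]⁻¹ = 1/1.236 = 0.809.

T = 0.809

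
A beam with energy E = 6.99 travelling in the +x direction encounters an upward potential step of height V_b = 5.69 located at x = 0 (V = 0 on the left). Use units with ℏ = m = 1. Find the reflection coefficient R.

R = 0.158

The wavenumbers are k₁ = √(2mE)/ℏ = 3.739 on the left and k₂ = √(2m(E − V_b))/ℏ = 1.612 on the right.
Matching ψ and ψ′ at x = 0 gives r = (k₁ − k₂)/(k₁ + k₂), so R = r² = 0.1579 and T = 1 − R = 0.8421.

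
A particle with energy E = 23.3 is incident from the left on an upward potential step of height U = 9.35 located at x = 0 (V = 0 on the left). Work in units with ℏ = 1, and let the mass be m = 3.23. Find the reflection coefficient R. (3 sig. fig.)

R = 0.0163

On each side the TISE gives plane waves with k = √(2m(E − V))/ℏ: k₁ = √(2·3.23·23.3) = 12.27, k₂ = √(2·3.23·13.95) = 9.493.
Matching ψ and ψ′ at x = 0 gives r = (k₁ − k₂)/(k₁ + k₂), so R = r² = 0.01627 and T = 1 − R = 0.9837.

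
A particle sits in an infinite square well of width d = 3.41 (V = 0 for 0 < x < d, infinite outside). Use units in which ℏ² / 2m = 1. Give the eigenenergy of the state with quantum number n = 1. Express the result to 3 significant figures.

The infinite-well eigenfunctions ψ_n = √(2/d) sin(nπx/d) vanish at both walls, giving E_n = n²π²ℏ²/(2md²).
E_1 = 1² × π² / (2 × 0.5 × 3.41²) = 0.8488.

E = 0.849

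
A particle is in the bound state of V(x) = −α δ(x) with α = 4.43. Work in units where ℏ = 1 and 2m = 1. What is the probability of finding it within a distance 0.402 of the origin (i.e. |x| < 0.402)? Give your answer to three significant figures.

P = 0.832

The normalised bound state is ψ = √κ e^{−κ|x|} with κ = mα/ℏ² = 2.215.
P(|x| < d) = ∫_{−d}^{d} κ e^{−2κ|x|} dx = 1 − e^{−2κd} = 1 − e^{−1.781} = 0.8315.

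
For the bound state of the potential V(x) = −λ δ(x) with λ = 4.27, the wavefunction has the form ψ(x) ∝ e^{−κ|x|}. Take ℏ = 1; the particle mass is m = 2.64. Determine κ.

Integrating the TISE across x = 0 gives the cusp condition ψ'(0⁺) − ψ'(0⁻) = −(2mλ/ℏ²)ψ(0).
With ψ ∝ e^{−κ|x|} this yields −2κ = −2mλ/ℏ², so κ = mλ/ℏ² = 11.27.

κ = 11.3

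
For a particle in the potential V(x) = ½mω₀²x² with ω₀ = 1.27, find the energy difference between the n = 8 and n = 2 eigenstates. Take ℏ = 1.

E_n = ℏω₀(n + ½), so ΔE = (8 − 2) ℏω₀ = 6 × 1.27 = 7.620.

ΔE = 7.62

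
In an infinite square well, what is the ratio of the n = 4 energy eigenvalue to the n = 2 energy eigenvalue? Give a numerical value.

4

Since E_n ∝ n², the ratio is (4/2)² = 4.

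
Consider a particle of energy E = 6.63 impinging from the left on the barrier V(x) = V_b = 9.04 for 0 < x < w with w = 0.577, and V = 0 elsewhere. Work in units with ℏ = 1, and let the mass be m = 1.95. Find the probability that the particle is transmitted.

T = 0.0880

Since E < V_b the interior solution is evanescent with decay constant κ = √(2m(V_b − E))/ℏ = 3.066.
κw = 1.769, sinh(κw) = 2.847.
The exact tunnelling result is T⁻¹ = 1 + V_b² sinh²(κw) / [4E(V_b − E)] = 11.36, so T = 0.0880.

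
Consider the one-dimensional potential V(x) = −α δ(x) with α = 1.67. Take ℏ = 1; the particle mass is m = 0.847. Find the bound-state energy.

E = -1.18

The bound state is ψ(x) = √κ e^{−κ|x|}. The derivative jump ψ'(0⁺) − ψ'(0⁻) = −(2mα/ℏ²)ψ(0) fixes κ = mα/ℏ² = 1.414.
Then E = −ℏ²κ²/(2m) = −mα²/(2ℏ²) = -1.181.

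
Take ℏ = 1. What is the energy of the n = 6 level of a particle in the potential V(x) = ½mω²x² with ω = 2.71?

The oscillator eigenvalues are E_n = ℏω(n + ½), so E_6 = 2.71 × 6.5 = 17.62.

E = 17.6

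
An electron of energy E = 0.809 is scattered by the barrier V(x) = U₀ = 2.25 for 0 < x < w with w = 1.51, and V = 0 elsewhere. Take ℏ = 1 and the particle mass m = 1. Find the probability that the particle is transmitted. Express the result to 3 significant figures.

E < U₀: inside the barrier ψ ∝ e^{±κx} with κ = √(2m(U₀ − E))/ℏ = 1.698.
κw = 2.563, sinh(κw) = 6.452.
Matching ψ, ψ′ at both faces gives T = [1 + U₀² sinh²(κw) / (4E(U₀ − E))]⁻¹ = 1/46.19 = 0.0216.

T = 0.0216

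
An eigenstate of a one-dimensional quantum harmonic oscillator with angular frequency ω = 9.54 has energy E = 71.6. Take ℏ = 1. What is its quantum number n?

n = 7

E_n = ℏω(n + ½) ⇒ n = E/(ℏω) − ½ = 71.6/9.54 − 0.5 = 7.005 → n = 7.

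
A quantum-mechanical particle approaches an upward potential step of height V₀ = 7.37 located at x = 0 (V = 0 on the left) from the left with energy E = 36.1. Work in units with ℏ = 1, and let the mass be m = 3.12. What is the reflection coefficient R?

The wavenumbers are k₁ = √(2mE)/ℏ = 15.01 on the left and k₂ = √(2m(E − V₀))/ℏ = 13.39 on the right.
Continuity of ψ and ψ′ at the step yields the reflection amplitude r = (k₁ − k₂)/(k₁ + k₂) = 0.05703; thus R = |r|² = 0.003252, T = 0.9967.

R = 0.00325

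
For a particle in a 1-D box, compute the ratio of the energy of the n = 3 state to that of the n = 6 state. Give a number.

0.25

Since E_n ∝ n², the ratio is (3/6)² = 0.25.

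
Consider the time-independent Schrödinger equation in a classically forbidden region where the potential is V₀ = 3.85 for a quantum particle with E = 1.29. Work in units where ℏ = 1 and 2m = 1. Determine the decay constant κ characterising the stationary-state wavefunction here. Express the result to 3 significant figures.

Since E < V₀ the TISE in this region is ψ'' = κ²ψ with κ = √(2m(V₀ − E))/ℏ.
κ = √(2 × 0.5 × 2.56) = 1.600.

κ = 1.60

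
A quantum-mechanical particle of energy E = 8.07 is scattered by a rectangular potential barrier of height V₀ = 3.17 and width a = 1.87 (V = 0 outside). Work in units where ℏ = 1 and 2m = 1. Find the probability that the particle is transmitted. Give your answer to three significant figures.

T = 0.957

Above the barrier the interior wavenumber is k₂ = √(2m(E − V₀))/ℏ = 2.214, giving phase k₂a = 4.139.
Matching at both interfaces gives T⁻¹ = 1 + V₀² sin²(k₂a) / [4E(E − V₀)] = 1.045, hence T = 0.957.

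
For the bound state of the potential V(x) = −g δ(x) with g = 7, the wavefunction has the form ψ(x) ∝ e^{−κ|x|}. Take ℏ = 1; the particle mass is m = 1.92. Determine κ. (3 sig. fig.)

Integrate −(ℏ²/2m)ψ'' − gδ(x)ψ = Eψ from −ε to +ε: the ψ'' term gives ψ'(0⁺) − ψ'(0⁻) and the δ term gives −(2mg/ℏ²)ψ(0).
With ψ ∝ e^{−κ|x|} this yields −2κ = −2mg/ℏ², so κ = mg/ℏ² = 13.44.

κ = 13.4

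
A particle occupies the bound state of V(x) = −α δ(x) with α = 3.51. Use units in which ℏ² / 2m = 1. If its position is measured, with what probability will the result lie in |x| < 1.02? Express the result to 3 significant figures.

The normalised bound state is ψ = √κ e^{−κ|x|} with κ = mα/ℏ² = 1.755.
P(|x| < d) = ∫_{−d}^{d} κ e^{−2κ|x|} dx = 1 − e^{−2κd} = 1 − e^{−3.580} = 0.9721.

P = 0.972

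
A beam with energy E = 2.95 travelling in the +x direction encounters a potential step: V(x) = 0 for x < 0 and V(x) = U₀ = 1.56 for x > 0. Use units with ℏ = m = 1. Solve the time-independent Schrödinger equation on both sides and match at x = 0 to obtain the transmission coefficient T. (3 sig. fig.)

T = 0.965

The wavenumbers are k₁ = √(2mE)/ℏ = 2.429 on the left and k₂ = √(2m(E − U₀))/ℏ = 1.667 on the right.
Continuity of ψ and ψ′ at the step yields the reflection amplitude r = (k₁ − k₂)/(k₁ + k₂) = 0.1859; thus R = |r|² = 0.03457, T = 0.9654.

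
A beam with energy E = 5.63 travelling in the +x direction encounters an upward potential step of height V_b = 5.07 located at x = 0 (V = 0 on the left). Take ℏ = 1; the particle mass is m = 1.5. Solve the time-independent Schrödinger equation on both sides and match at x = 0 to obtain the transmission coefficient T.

On each side the TISE gives plane waves with k = √(2m(E − V))/ℏ: k₁ = √(2·1.5·5.63) = 4.110, k₂ = √(2·1.5·0.56) = 1.296.
Continuity of ψ and ψ′ at the step yields the reflection amplitude r = (k₁ − k₂)/(k₁ + k₂) = 0.5205; thus R = |r|² = 0.2709, T = 0.7291.

T = 0.729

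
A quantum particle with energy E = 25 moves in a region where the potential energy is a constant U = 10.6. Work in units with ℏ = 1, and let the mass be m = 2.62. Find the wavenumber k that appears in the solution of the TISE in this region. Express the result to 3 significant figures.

k = 8.69

With E > U the solution is oscillatory, ψ ∝ e^{±ikx} with k = √(2m(E − U))/ℏ.
k = √(2 × 2.62 × 14.4) = 8.687.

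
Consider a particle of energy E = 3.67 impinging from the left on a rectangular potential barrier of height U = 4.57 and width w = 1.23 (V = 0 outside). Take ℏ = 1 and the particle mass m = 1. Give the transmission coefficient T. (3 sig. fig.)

T = 0.0914

Since E < U the interior solution is evanescent with decay constant κ = √(2m(U − E))/ℏ = 1.342.
κw = 1.650, sinh(κw) = 2.508.
Matching ψ, ψ′ at both faces gives T = [1 + U² sinh²(κw) / (4E(U − E))]⁻¹ = 1/10.94 = 0.0914.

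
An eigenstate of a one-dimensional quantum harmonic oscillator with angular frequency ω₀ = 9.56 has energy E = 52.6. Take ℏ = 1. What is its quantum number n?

E_n = ℏω₀(n + ½) ⇒ n = E/(ℏω₀) − ½ = 52.6/9.56 − 0.5 = 5.002 → n = 5.

n = 5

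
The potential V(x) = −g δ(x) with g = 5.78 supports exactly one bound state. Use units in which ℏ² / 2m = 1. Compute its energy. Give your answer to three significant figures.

The bound state is ψ(x) = √κ e^{−κ|x|}. The derivative jump ψ'(0⁺) − ψ'(0⁻) = −(2mg/ℏ²)ψ(0) fixes κ = mg/ℏ² = 2.890.
Then E = −ℏ²κ²/(2m) = −mg²/(2ℏ²) = -8.352.

E = -8.35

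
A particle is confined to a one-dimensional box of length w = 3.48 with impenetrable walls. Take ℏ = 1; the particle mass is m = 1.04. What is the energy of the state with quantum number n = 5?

E = 9.80

The infinite-well eigenfunctions ψ_n = √(2/w) sin(nπx/w) vanish at both walls, giving E_n = n²π²ℏ²/(2mw²).
E_5 = 5² × π² / (2 × 1.04 × 3.48²) = 9.795.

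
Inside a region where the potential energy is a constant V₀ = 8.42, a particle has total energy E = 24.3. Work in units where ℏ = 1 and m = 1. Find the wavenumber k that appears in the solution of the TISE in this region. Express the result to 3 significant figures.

k = 5.64

With E > V₀ the solution is oscillatory, ψ ∝ e^{±ikx} with k = √(2m(E − V₀))/ℏ.
k = √(2 × 1 × 15.88) = 5.636.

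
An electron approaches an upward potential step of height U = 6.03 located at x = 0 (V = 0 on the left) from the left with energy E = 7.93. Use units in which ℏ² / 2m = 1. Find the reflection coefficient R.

On each side the TISE gives plane waves with k = √(2m(E − V))/ℏ: k₁ = √(2·½·7.93) = 2.816, k₂ = √(2·½·1.9) = 1.378.
Matching ψ and ψ′ at x = 0 gives r = (k₁ − k₂)/(k₁ + k₂), so R = r² = 0.1175 and T = 1 − R = 0.8825.

R = 0.117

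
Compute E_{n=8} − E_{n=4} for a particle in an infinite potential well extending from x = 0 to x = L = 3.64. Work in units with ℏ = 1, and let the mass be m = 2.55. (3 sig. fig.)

ΔE = 7.01

E_n = n²π²ℏ²/(2mL²), so ΔE = (8² − 4²) π²ℏ²/(2mL²).
ΔE = 48 × π² / (2 × 2.55 × 3.64²) = 7.011.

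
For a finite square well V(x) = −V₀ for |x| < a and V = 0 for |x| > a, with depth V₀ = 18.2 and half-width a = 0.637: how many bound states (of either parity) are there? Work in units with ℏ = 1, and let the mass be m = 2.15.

The dimensionless depth is z₀ = a√(2mV₀)/ℏ = 0.637 × √(78.26) = 5.635.
The even/odd transcendental equations gain one root per π/2 in z₀, giving N = 1 + ⌊2z₀/π⌋ = 1 + ⌊3.587⌋ = 4.

N = 4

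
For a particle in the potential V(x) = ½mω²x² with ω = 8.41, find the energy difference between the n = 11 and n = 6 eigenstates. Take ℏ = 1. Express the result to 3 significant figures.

ΔE = 42.1

E_n = ℏω(n + ½), so ΔE = (11 − 6) ℏω = 5 × 8.41 = 42.05.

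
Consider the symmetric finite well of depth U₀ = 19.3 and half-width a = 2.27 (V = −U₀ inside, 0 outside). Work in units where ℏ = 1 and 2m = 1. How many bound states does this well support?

Define the well-strength parameter z₀ = (a/ℏ)√(2mU₀) = 2.27 × √(2·0.5·19.3) = 9.973.
The even/odd transcendental equations gain one root per π/2 in z₀, giving N = 1 + ⌊2z₀/π⌋ = 1 + ⌊6.349⌋ = 7.

N = 7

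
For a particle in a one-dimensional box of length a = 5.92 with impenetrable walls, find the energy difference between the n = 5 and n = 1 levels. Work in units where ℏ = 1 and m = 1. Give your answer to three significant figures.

E_n = n²π²ℏ²/(2ma²), so ΔE = (5² − 1²) π²ℏ²/(2ma²).
ΔE = 24 × π² / (2 × 1 × 5.92²) = 3.379.

ΔE = 3.38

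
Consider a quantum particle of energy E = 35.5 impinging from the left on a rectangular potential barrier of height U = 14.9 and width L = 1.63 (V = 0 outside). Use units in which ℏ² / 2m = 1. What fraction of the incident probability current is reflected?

R = 0.0577

E > U: inside the barrier k₂ = √(2m(E − U))/ℏ = 4.539, k₂L = 7.398.
T = [1 + U² sin²(k₂L) / (4E(E − U))]⁻¹ = 1/1.061 = 0.942.
R = 1 − T = 0.0577.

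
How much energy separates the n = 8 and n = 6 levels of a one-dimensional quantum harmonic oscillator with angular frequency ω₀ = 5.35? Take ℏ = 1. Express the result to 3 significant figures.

ΔE = 10.7

E_n = ℏω₀(n + ½), so ΔE = (8 − 6) ℏω₀ = 2 × 5.35 = 10.70.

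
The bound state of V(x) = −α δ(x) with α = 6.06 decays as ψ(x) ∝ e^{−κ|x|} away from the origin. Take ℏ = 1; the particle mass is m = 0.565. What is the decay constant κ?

Integrating the TISE across x = 0 gives the cusp condition ψ'(0⁺) − ψ'(0⁻) = −(2mα/ℏ²)ψ(0).
With ψ ∝ e^{−κ|x|} this yields −2κ = −2mα/ℏ², so κ = mα/ℏ² = 3.424.

κ = 3.42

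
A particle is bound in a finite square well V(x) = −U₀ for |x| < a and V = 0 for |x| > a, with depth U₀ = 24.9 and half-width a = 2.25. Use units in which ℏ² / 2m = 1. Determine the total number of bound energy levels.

The dimensionless depth is z₀ = a√(2mU₀)/ℏ = 2.25 × √(24.90) = 11.23.
The even/odd transcendental equations gain one root per π/2 in z₀, giving N = 1 + ⌊2z₀/π⌋ = 1 + ⌊7.148⌋ = 8.

N = 8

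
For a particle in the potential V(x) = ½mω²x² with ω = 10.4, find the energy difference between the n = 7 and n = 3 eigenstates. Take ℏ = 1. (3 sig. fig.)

E_n = ℏω(n + ½), so ΔE = (7 − 3) ℏω = 4 × 10.4 = 41.60.

ΔE = 41.6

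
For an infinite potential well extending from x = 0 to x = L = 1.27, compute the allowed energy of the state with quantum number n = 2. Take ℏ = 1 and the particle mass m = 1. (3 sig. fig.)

Requiring ψ(0) = ψ(L) = 0 quantises k = nπ/L, hence E_n = ℏ²k²/2m = n²π²ℏ²/(2mL²).
E_2 = 2² × π² / (2 × 1 × 1.27²) = 12.24.

E = 12.2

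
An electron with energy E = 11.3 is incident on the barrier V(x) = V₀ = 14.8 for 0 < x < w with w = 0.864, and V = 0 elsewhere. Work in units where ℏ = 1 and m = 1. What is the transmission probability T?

T = 0.0296

E < V₀: inside the barrier ψ ∝ e^{±κx} with κ = √(2m(V₀ − E))/ℏ = 2.646.
κw = 2.286, sinh(κw) = 4.867.
Matching ψ, ψ′ at both faces gives T = [1 + V₀² sinh²(κw) / (4E(V₀ − E))]⁻¹ = 1/33.79 = 0.0296.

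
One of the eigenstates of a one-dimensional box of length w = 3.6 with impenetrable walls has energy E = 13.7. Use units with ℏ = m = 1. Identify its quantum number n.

n = 6

For an infinite well E_n = n²π²ℏ²/(2mw²), so n = (w/πℏ)√(2mE).
n = (3.6/π) × √(2 × 1 × 13.7) = 5.998 → n = 6.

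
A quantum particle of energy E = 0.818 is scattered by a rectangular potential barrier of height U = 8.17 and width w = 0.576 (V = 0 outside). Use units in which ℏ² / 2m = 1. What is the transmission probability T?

T = 0.0649

Since E < U the interior solution is evanescent with decay constant κ = √(2m(U − E))/ℏ = 2.711.
κw = 1.562, sinh(κw) = 2.279.
The exact tunnelling result is T⁻¹ = 1 + U² sinh²(κw) / [4E(U − E)] = 15.41, so T = 0.0649.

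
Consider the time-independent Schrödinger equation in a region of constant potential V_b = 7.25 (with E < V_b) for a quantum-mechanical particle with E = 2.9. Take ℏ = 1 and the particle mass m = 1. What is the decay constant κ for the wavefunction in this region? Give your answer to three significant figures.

Since E < V_b the TISE in this region is ψ'' = κ²ψ with κ = √(2m(V_b − E))/ℏ.
κ = √(2 × 1 × 4.35) = 2.950.

κ = 2.95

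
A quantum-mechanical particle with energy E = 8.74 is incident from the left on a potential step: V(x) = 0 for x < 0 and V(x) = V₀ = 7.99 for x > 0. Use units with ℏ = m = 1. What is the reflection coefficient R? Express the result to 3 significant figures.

R = 0.299

The wavenumbers are k₁ = √(2mE)/ℏ = 4.181 on the left and k₂ = √(2m(E − V₀))/ℏ = 1.225 on the right.
Continuity of ψ and ψ′ at the step yields the reflection amplitude r = (k₁ − k₂)/(k₁ + k₂) = 0.5469; thus R = |r|² = 0.2991, T = 0.7009.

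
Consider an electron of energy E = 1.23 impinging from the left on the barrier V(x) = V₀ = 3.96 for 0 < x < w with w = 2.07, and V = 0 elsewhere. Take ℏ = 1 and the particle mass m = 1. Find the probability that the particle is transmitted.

T = 0.000216

Since E < V₀ the interior solution is evanescent with decay constant κ = √(2m(V₀ − E))/ℏ = 2.337.
κw = 4.837, sinh(κw) = 63.03.
The exact tunnelling result is T⁻¹ = 1 + V₀² sinh²(κw) / [4E(V₀ − E)] = 4640, so T = 0.000216.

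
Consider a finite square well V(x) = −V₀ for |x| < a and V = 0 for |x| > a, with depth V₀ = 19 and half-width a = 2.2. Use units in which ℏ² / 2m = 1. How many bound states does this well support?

N = 7

The dimensionless depth is z₀ = a√(2mV₀)/ℏ = 2.2 × √(19.00) = 9.590.
The even/odd transcendental equations gain one root per π/2 in z₀, giving N = 1 + ⌊2z₀/π⌋ = 1 + ⌊6.105⌋ = 7.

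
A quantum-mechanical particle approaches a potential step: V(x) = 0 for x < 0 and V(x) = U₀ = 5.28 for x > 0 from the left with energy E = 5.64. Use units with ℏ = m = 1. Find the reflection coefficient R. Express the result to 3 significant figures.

The wavenumbers are k₁ = √(2mE)/ℏ = 3.359 on the left and k₂ = √(2m(E − U₀))/ℏ = 0.8485 on the right.
Matching ψ and ψ′ at x = 0 gives r = (k₁ − k₂)/(k₁ + k₂), so R = r² = 0.3560 and T = 1 − R = 0.6440.

R = 0.356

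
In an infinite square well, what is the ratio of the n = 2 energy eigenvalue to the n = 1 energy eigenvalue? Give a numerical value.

Since E_n ∝ n², the ratio is (2/1)² = 4.

4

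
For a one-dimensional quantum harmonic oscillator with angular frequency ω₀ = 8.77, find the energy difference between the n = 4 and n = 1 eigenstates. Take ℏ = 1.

E_n = ℏω₀(n + ½), so ΔE = (4 − 1) ℏω₀ = 3 × 8.77 = 26.31.

ΔE = 26.3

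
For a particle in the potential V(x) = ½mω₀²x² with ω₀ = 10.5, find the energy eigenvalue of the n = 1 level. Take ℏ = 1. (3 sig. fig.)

Using E_n = (n + ½)ℏω₀: E_1 = 1.5 × 10.5 = 15.75.

E = 15.8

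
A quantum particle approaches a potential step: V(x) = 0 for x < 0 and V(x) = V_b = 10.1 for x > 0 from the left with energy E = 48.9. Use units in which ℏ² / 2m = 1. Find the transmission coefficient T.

T = 0.997

On each side the TISE gives plane waves with k = √(2m(E − V))/ℏ: k₁ = √(2·½·48.9) = 6.993, k₂ = √(2·½·38.8) = 6.229.
Continuity of ψ and ψ′ at the step yields the reflection amplitude r = (k₁ − k₂)/(k₁ + k₂) = 0.05777; thus R = |r|² = 0.003338, T = 0.9967.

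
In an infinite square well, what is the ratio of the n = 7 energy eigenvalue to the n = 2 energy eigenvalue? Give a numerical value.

E_n = n²π²ℏ²/(2mL²) so the ratio is n₂²/n₁² = 49/4 = 12.25.

12.25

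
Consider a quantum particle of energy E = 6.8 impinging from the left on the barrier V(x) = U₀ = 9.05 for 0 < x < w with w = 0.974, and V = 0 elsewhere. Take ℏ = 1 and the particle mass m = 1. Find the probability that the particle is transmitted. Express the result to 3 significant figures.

T = 0.0472

Since E < U₀ the interior solution is evanescent with decay constant κ = √(2m(U₀ − E))/ℏ = 2.121.
κw = 2.066, sinh(κw) = 3.884.
The exact tunnelling result is T⁻¹ = 1 + U₀² sinh²(κw) / [4E(U₀ − E)] = 21.19, so T = 0.0472.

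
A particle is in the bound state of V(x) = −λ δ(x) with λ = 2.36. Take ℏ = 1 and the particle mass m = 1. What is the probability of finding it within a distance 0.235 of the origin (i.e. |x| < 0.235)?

P = 0.670

The normalised bound state is ψ = √κ e^{−κ|x|} with κ = mλ/ℏ² = 2.360.
P(|x| < d) = ∫_{−d}^{d} κ e^{−2κ|x|} dx = 1 − e^{−2κd} = 1 − e^{−1.109} = 0.6702.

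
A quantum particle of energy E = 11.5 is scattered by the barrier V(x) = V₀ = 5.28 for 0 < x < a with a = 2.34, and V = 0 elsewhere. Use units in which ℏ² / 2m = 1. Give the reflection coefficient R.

R = 0.0179

E > V₀: inside the barrier k₂ = √(2m(E − V₀))/ℏ = 2.494, k₂a = 5.836.
T = [1 + V₀² sin²(k₂a) / (4E(E − V₀))]⁻¹ = 1/1.018 = 0.982.
R = 1 − T = 0.0179.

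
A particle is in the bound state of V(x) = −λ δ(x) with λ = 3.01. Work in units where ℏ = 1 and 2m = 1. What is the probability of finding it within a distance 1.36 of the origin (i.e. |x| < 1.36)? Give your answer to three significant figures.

P = 0.983

The normalised bound state is ψ = √κ e^{−κ|x|} with κ = mλ/ℏ² = 1.505.
P(|x| < d) = ∫_{−d}^{d} κ e^{−2κ|x|} dx = 1 − e^{−2κd} = 1 − e^{−4.094} = 0.9833.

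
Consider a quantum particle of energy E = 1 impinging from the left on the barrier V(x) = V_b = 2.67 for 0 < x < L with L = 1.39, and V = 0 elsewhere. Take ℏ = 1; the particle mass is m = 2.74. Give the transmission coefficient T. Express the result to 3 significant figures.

T = 0.000834

Since E < V_b the interior solution is evanescent with decay constant κ = √(2m(V_b − E))/ℏ = 3.025.
κL = 4.205, sinh(κL) = 33.50.
Matching ψ, ψ′ at both faces gives T = [1 + V_b² sinh²(κL) / (4E(V_b − E))]⁻¹ = 1/1199 = 0.000834.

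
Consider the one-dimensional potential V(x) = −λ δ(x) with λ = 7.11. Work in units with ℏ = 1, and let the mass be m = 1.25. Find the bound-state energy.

E = -31.6

For x ≠ 0 the bound state is ψ ∝ e^{−κ|x|}; integrating the TISE across the delta gives the cusp condition 2κ = 2mλ/ℏ², so κ = 8.888.
Then E = −ℏ²κ²/(2m) = −mλ²/(2ℏ²) = -31.60.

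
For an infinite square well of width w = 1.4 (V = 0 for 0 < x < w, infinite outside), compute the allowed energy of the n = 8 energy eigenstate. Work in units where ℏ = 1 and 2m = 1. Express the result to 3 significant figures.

Requiring ψ(0) = ψ(w) = 0 quantises k = nπ/w, hence E_n = ℏ²k²/2m = n²π²ℏ²/(2mw²).
E_8 = 8² × π² / (2 × 0.5 × 1.4²) = 322.3.

E = 322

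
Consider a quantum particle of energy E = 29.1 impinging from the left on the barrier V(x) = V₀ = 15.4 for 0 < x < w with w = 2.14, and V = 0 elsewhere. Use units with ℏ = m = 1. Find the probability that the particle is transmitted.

Above the barrier the interior wavenumber is k₂ = √(2m(E − V₀))/ℏ = 5.235, giving phase k₂w = 11.20.
Matching at both interfaces gives T⁻¹ = 1 + V₀² sin²(k₂w) / [4E(E − V₀)] = 1.142, hence T = 0.875.

T = 0.875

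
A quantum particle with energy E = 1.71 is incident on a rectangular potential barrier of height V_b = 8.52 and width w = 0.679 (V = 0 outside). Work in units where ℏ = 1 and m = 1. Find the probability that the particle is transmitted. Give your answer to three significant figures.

Since E < V_b the interior solution is evanescent with decay constant κ = √(2m(V_b − E))/ℏ = 3.691.
κw = 2.506, sinh(κw) = 6.086.
The exact tunnelling result is T⁻¹ = 1 + V_b² sinh²(κw) / [4E(V_b − E)] = 58.73, so T = 0.0170.

T = 0.0170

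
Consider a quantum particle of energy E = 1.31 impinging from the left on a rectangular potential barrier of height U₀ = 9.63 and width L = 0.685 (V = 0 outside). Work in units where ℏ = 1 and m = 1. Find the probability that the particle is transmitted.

Since E < U₀ the interior solution is evanescent with decay constant κ = √(2m(U₀ − E))/ℏ = 4.079.
κL = 2.794, sinh(κL) = 8.145.
The exact tunnelling result is T⁻¹ = 1 + U₀² sinh²(κL) / [4E(U₀ − E)] = 142.1, so T = 0.00704.

T = 0.00704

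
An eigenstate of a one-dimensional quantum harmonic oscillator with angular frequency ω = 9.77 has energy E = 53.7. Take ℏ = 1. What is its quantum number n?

n = 5

Invert E_n = (n + ½)ℏω: n = E/ℏω − ½ = 4.996, so n = 5.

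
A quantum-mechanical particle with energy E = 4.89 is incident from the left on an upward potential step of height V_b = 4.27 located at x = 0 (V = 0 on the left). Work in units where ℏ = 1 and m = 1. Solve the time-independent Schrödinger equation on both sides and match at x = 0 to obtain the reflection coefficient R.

The wavenumbers are k₁ = √(2mE)/ℏ = 3.127 on the left and k₂ = √(2m(E − V_b))/ℏ = 1.114 on the right.
Matching ψ and ψ′ at x = 0 gives r = (k₁ − k₂)/(k₁ + k₂), so R = r² = 0.2255 and T = 1 − R = 0.7745.

R = 0.225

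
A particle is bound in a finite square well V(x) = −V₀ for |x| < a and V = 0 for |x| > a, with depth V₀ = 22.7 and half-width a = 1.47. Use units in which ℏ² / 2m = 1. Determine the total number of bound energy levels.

N = 5

Define the well-strength parameter z₀ = (a/ℏ)√(2mV₀) = 1.47 × √(2·0.5·22.7) = 7.004.
The even/odd transcendental equations gain one root per π/2 in z₀, giving N = 1 + ⌊2z₀/π⌋ = 1 + ⌊4.459⌋ = 5.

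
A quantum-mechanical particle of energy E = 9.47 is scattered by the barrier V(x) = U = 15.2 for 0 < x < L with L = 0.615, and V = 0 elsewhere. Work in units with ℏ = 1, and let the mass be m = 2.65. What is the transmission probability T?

T = 0.00427

Since E < U the interior solution is evanescent with decay constant κ = √(2m(U − E))/ℏ = 5.511.
κL = 3.389, sinh(κL) = 14.80.
Matching ψ, ψ′ at both faces gives T = [1 + U² sinh²(κL) / (4E(U − E))]⁻¹ = 1/234.3 = 0.00427.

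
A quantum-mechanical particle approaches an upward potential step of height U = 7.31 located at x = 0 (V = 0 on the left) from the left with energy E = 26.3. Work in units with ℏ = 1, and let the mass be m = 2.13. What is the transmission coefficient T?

The wavenumbers are k₁ = √(2mE)/ℏ = 10.58 on the left and k₂ = √(2m(E − U))/ℏ = 8.994 on the right.
Continuity of ψ and ψ′ at the step yields the reflection amplitude r = (k₁ − k₂)/(k₁ + k₂) = 0.08123; thus R = |r|² = 0.006599, T = 0.9934.

T = 0.993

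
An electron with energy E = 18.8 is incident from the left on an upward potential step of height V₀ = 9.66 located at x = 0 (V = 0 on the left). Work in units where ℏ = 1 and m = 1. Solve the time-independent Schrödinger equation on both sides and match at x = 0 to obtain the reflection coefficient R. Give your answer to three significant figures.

R = 0.0318

The wavenumbers are k₁ = √(2mE)/ℏ = 6.132 on the left and k₂ = √(2m(E − V₀))/ℏ = 4.276 on the right.
Matching ψ and ψ′ at x = 0 gives r = (k₁ − k₂)/(k₁ + k₂), so R = r² = 0.03182 and T = 1 − R = 0.9682.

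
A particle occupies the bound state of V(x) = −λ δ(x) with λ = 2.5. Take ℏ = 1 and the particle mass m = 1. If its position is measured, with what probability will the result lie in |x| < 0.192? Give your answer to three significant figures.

P = 0.617

The normalised bound state is ψ = √κ e^{−κ|x|} with κ = mλ/ℏ² = 2.500.
P(|x| < d) = ∫_{−d}^{d} κ e^{−2κ|x|} dx = 1 − e^{−2κd} = 1 − e^{−0.9600} = 0.6171.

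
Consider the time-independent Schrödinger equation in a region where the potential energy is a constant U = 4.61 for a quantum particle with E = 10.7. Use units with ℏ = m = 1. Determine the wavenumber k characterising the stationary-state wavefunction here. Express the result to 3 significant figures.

k = 3.49

With E > U the solution is oscillatory, ψ ∝ e^{±ikx} with k = √(2m(E − U))/ℏ.
k = √(2 × 1 × 6.09) = 3.490.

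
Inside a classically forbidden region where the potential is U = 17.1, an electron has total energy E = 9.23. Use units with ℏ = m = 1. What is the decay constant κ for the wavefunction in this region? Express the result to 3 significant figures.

Since E < U the TISE in this region is ψ'' = κ²ψ with κ = √(2m(U − E))/ℏ.
κ = √(2 × 1 × 7.87) = 3.967.

κ = 3.97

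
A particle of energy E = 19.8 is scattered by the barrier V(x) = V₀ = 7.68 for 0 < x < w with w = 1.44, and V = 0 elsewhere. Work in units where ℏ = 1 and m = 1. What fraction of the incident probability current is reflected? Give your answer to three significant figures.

E > V₀: inside the barrier k₂ = √(2m(E − V₀))/ℏ = 4.923, k₂w = 7.090.
Matching at both interfaces gives T⁻¹ = 1 + V₀² sin²(k₂w) / [4E(E − V₀)] = 1.032, hence T = 0.969.
R = 1 − T = 0.0310.

R = 0.0310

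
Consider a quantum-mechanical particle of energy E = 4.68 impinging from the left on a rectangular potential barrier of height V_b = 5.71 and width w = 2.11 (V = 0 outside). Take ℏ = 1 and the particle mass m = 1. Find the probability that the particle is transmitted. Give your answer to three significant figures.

Since E < V_b the interior solution is evanescent with decay constant κ = √(2m(V_b − E))/ℏ = 1.435.
κw = 3.028, sinh(κw) = 10.31.
The exact tunnelling result is T⁻¹ = 1 + V_b² sinh²(κw) / [4E(V_b − E)] = 180.7, so T = 0.00553.

T = 0.00553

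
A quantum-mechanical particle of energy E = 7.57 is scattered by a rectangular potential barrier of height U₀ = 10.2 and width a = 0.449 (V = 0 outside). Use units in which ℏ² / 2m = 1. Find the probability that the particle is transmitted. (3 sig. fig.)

T = 0.548

E < U₀: inside the barrier ψ ∝ e^{±κx} with κ = √(2m(U₀ − E))/ℏ = 1.622.
κa = 0.7282, sinh(κa) = 0.7942.
The exact tunnelling result is T⁻¹ = 1 + U₀² sinh²(κa) / [4E(U₀ − E)] = 1.824, so T = 0.548.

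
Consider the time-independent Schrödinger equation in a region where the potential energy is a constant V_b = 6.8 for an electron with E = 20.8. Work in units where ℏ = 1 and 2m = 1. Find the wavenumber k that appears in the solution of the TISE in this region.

With E > V_b the solution is oscillatory, ψ ∝ e^{±ikx} with k = √(2m(E − V_b))/ℏ.
k = √(2 × 0.5 × 14) = 3.742.

k = 3.74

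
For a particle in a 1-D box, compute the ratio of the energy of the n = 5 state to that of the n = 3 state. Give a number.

2.77778

Since E_n ∝ n², the ratio is (5/3)² = 2.77778.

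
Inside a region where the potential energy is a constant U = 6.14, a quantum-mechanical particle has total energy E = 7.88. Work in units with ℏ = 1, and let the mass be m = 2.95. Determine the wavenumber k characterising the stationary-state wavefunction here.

With E > U the solution is oscillatory, ψ ∝ e^{±ikx} with k = √(2m(E − U))/ℏ.
k = √(2 × 2.95 × 1.74) = 3.204.

k = 3.20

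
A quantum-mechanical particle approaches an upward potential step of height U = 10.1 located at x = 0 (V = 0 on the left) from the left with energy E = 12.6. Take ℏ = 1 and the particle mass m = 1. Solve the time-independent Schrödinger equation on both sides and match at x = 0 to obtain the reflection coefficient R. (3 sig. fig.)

On each side the TISE gives plane waves with k = √(2m(E − V))/ℏ: k₁ = √(2·1·12.6) = 5.020, k₂ = √(2·1·2.5) = 2.236.
Matching ψ and ψ′ at x = 0 gives r = (k₁ − k₂)/(k₁ + k₂), so R = r² = 0.1472 and T = 1 − R = 0.8528.

R = 0.147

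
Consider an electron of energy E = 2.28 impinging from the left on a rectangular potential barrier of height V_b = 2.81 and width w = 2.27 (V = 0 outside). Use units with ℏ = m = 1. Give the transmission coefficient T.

T = 0.0228

E < V_b: inside the barrier ψ ∝ e^{±κx} with κ = √(2m(V_b − E))/ℏ = 1.030.
κw = 2.337, sinh(κw) = 5.127.
The exact tunnelling result is T⁻¹ = 1 + V_b² sinh²(κw) / [4E(V_b − E)] = 43.95, so T = 0.0228.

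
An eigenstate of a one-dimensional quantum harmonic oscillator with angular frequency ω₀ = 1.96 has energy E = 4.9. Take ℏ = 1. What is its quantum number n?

n = 2

Invert E_n = (n + ½)ℏω₀: n = E/ℏω₀ − ½ = 2.000, so n = 2.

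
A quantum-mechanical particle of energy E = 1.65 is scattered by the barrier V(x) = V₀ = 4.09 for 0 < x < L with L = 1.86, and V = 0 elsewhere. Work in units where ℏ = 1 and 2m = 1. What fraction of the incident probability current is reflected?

E < V₀: inside the barrier ψ ∝ e^{±κx} with κ = √(2m(V₀ − E))/ℏ = 1.562.
κL = 2.905, sinh(κL) = 9.109.
The exact tunnelling result is T⁻¹ = 1 + V₀² sinh²(κL) / [4E(V₀ − E)] = 87.19, so T = 0.0115.
R = 1 − T = 0.989.

R = 0.989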